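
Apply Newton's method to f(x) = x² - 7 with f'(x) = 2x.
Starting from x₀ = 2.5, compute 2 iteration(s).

f(x) = x² - 7
f'(x) = 2x
x₀ = 2.5

Newton-Raphson formula: x_{n+1} = x_n - f(x_n)/f'(x_n)

Iteration 1:
  f(2.500000) = -0.750000
  f'(2.500000) = 5.000000
  x_1 = 2.500000 - (-0.750000)/5.000000 = 2.650000
Iteration 2:
  f(2.650000) = 0.022500
  f'(2.650000) = 5.300000
  x_2 = 2.650000 - 0.022500/5.300000 = 2.645755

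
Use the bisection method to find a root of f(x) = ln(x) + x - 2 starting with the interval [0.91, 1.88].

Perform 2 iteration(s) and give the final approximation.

f(x) = ln(x) + x - 2
Initial interval: [0.91, 1.88]

Iteration 1:
  c_1 = (0.910000 + 1.880000)/2 = 1.395000
  f(c_1) = f(1.395000) = -0.272106
  f(a) × f(c) ≥ 0, new interval: [1.395000, 1.880000]
Iteration 2:
  c_2 = (1.395000 + 1.880000)/2 = 1.637500
  f(c_2) = f(1.637500) = 0.130671
  f(a) × f(c) < 0, new interval: [1.395000, 1.637500]

After 2 iteration(s), the approximation is c_2 = 1.637500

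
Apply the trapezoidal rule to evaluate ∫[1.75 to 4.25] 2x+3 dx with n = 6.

f(x) = 2x+3
a = 1.75, b = 4.25, n = 6
h = (b - a)/n = 0.416667

Trapezoidal rule: (h/2)[f(x₀) + 2f(x₁) + 2f(x₂) + ... + f(xₙ)]

x_0 = 1.7500, f(x_0) = 6.500000, coefficient = 1
x_1 = 2.1667, f(x_1) = 7.333333, coefficient = 2
x_2 = 2.5833, f(x_2) = 8.166667, coefficient = 2
x_3 = 3.0000, f(x_3) = 9.000000, coefficient = 2
x_4 = 3.4167, f(x_4) = 9.833333, coefficient = 2
x_5 = 3.8333, f(x_5) = 10.666667, coefficient = 2
x_6 = 4.2500, f(x_6) = 11.500000, coefficient = 1

I ≈ (0.416667/2) × 108.000000 = 22.500000
Exact value: 22.500000
Error: 0.000000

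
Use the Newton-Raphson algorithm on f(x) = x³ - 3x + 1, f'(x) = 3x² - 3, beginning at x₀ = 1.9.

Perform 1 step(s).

f(x) = x³ - 3x + 1
f'(x) = 3x² - 3
x₀ = 1.9

Newton-Raphson formula: x_{n+1} = x_n - f(x_n)/f'(x_n)

Iteration 1:
  f(1.900000) = 2.159000
  f'(1.900000) = 7.830000
  x_1 = 1.900000 - 2.159000/7.830000 = 1.624266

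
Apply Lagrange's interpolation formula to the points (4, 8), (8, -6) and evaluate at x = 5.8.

Lagrange interpolation formula:
P(x) = Σ yᵢ × Lᵢ(x)
where Lᵢ(x) = Π_{j≠i} (x - xⱼ)/(xᵢ - xⱼ)

L_0(5.8) = (5.8 - 8)/(4 - 8) = 0.550000
L_1(5.8) = (5.8 - 4)/(8 - 4) = 0.450000

P(5.8) = 8×L_0(5.8) + (-6)×L_1(5.8)
P(5.8) = 1.700000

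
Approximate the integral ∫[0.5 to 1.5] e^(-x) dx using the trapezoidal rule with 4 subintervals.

f(x) = e^(-x)
a = 0.5, b = 1.5, n = 4
h = (b - a)/n = 0.250000

Trapezoidal rule: (h/2)[f(x₀) + 2f(x₁) + 2f(x₂) + ... + f(xₙ)]

x_0 = 0.5000, f(x_0) = 0.606531, coefficient = 1
x_1 = 0.7500, f(x_1) = 0.472367, coefficient = 2
x_2 = 1.0000, f(x_2) = 0.367879, coefficient = 2
x_3 = 1.2500, f(x_3) = 0.286505, coefficient = 2
x_4 = 1.5000, f(x_4) = 0.223130, coefficient = 1

I ≈ (0.250000/2) × 3.083162 = 0.385395
Exact value: 0.383400
Error: 0.001995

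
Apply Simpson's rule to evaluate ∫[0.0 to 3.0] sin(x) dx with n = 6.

f(x) = sin(x)
a = 0.0, b = 3.0, n = 6
h = (b - a)/n = 0.500000

Simpson's rule: (h/3)[f(x₀) + 4f(x₁) + 2f(x₂) + ... + f(xₙ)]

x_0 = 0.0000, f(x_0) = 0.000000, coefficient = 1
x_1 = 0.5000, f(x_1) = 0.479426, coefficient = 4
x_2 = 1.0000, f(x_2) = 0.841471, coefficient = 2
x_3 = 1.5000, f(x_3) = 0.997495, coefficient = 4
x_4 = 2.0000, f(x_4) = 0.909297, coefficient = 2
x_5 = 2.5000, f(x_5) = 0.598472, coefficient = 4
x_6 = 3.0000, f(x_6) = 0.141120, coefficient = 1

I ≈ (0.500000/3) × 11.944228 = 1.990705
Exact value: 1.989992
Error: 0.000712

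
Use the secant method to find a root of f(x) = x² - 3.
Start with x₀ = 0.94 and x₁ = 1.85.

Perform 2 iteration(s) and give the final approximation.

f(x) = x² - 3
x₀ = 0.94, x₁ = 1.85

Secant formula: x_{n+1} = x_n - f(x_n)(x_n - x_{n-1})/(f(x_n) - f(x_{n-1}))

Iteration 1:
  f(0.940000) = -2.116400
  f(1.850000) = 0.422500
  x_2 = 1.850000 - 0.422500×(1.850000 - 0.940000)/(0.422500 - (-2.116400))
       = 1.698566
Iteration 2:
  f(1.850000) = 0.422500
  f(1.698566) = -0.114872
  x_3 = 1.698566 - (-0.114872)×(1.698566 - 1.850000)/(-0.114872 - 0.422500)
       = 1.730938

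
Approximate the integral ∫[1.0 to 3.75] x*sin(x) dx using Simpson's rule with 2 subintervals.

f(x) = x*sin(x)
a = 1.0, b = 3.75, n = 2
h = (b - a)/n = 1.375000

Simpson's rule: (h/3)[f(x₀) + 4f(x₁) + 2f(x₂) + ... + f(xₙ)]

x_0 = 1.0000, f(x_0) = 0.841471, coefficient = 1
x_1 = 2.3750, f(x_1) = 1.647502, coefficient = 4
x_2 = 3.7500, f(x_2) = -2.143355, coefficient = 1

I ≈ (1.375000/3) × 5.288124 = 2.423723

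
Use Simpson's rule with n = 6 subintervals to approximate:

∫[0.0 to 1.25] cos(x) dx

f(x) = cos(x)
a = 0.0, b = 1.25, n = 6
h = (b - a)/n = 0.208333

Simpson's rule: (h/3)[f(x₀) + 4f(x₁) + 2f(x₂) + ... + f(xₙ)]

x_0 = 0.0000, f(x_0) = 1.000000, coefficient = 1
x_1 = 0.2083, f(x_1) = 0.978377, coefficient = 4
x_2 = 0.4167, f(x_2) = 0.914443, coefficient = 2
x_3 = 0.6250, f(x_3) = 0.810963, coefficient = 4
x_4 = 0.8333, f(x_4) = 0.672412, coefficient = 2
x_5 = 1.0417, f(x_5) = 0.504782, coefficient = 4
x_6 = 1.2500, f(x_6) = 0.315322, coefficient = 1

I ≈ (0.208333/3) × 13.665522 = 0.948995
Exact value: 0.948985
Error: 0.000010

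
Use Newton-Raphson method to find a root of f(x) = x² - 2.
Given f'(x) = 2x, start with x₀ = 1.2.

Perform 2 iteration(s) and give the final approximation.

f(x) = x² - 2
f'(x) = 2x
x₀ = 1.2

Newton-Raphson formula: x_{n+1} = x_n - f(x_n)/f'(x_n)

Iteration 1:
  f(1.200000) = -0.560000
  f'(1.200000) = 2.400000
  x_1 = 1.200000 - (-0.560000)/2.400000 = 1.433333
Iteration 2:
  f(1.433333) = 0.054444
  f'(1.433333) = 2.866667
  x_2 = 1.433333 - 0.054444/2.866667 = 1.414341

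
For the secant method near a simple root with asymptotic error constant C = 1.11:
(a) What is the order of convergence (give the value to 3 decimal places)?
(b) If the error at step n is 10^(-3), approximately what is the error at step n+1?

(a) Secant method has superlinear convergence with order φ = (1+√5)/2 ≈ 1.618.
    This means |e_{n+1}| ≈ C|e_n|^1.618.

(b) With |e_n| = 10^(-3) and C = 1.11:
    |e_{n+1}| ≈ 1.11 × (10^(-3))^1.618 = 1.11 × 10^(-4.85)

(a) ≈ 1.618 (golden ratio); (b) |e_{n+1}| ≈ 1.553e-05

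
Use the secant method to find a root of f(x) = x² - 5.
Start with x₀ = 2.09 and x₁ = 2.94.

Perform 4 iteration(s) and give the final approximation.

f(x) = x² - 5
x₀ = 2.09, x₁ = 2.94

Secant formula: x_{n+1} = x_n - f(x_n)(x_n - x_{n-1})/(f(x_n) - f(x_{n-1}))

Iteration 1:
  f(2.090000) = -0.631900
  f(2.940000) = 3.643600
  x_2 = 2.940000 - 3.643600×(2.940000 - 2.090000)/(3.643600 - (-0.631900))
       = 2.215626
Iteration 2:
  f(2.940000) = 3.643600
  f(2.215626) = -0.091000
  x_3 = 2.215626 - (-0.091000)×(2.215626 - 2.940000)/(-0.091000 - 3.643600)
       = 2.233277
Iteration 3:
  f(2.215626) = -0.091000
  f(2.233277) = -0.012474
  x_4 = 2.233277 - (-0.012474)×(2.233277 - 2.215626)/(-0.012474 - (-0.091000))
       = 2.236081
Iteration 4:
  f(2.233277) = -0.012474
  f(2.236081) = 0.000057
  x_5 = 2.236081 - 0.000057×(2.236081 - 2.233277)/(0.000057 - (-0.012474))
       = 2.236068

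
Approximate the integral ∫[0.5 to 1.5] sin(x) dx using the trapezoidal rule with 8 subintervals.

f(x) = sin(x)
a = 0.5, b = 1.5, n = 8
h = (b - a)/n = 0.125000

Trapezoidal rule: (h/2)[f(x₀) + 2f(x₁) + 2f(x₂) + ... + f(xₙ)]

x_0 = 0.5000, f(x_0) = 0.479426, coefficient = 1
x_1 = 0.6250, f(x_1) = 0.585097, coefficient = 2
x_2 = 0.7500, f(x_2) = 0.681639, coefficient = 2
x_3 = 0.8750, f(x_3) = 0.767544, coefficient = 2
x_4 = 1.0000, f(x_4) = 0.841471, coefficient = 2
x_5 = 1.1250, f(x_5) = 0.902268, coefficient = 2
x_6 = 1.2500, f(x_6) = 0.948985, coefficient = 2
x_7 = 1.3750, f(x_7) = 0.980893, coefficient = 2
x_8 = 1.5000, f(x_8) = 0.997495, coefficient = 1

I ≈ (0.125000/2) × 12.892712 = 0.805795
Exact value: 0.806845
Error: 0.001051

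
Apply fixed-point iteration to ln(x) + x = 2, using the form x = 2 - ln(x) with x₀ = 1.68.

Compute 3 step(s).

Equation: ln(x) + x = 2
Fixed-point form: x = 2 - ln(x)
x₀ = 1.68

x_1 = g(1.680000) = 1.481206
x_2 = g(1.481206) = 1.607143
x_3 = g(1.607143) = 1.525542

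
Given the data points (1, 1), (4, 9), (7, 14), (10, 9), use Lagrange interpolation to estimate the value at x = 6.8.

Lagrange interpolation formula:
P(x) = Σ yᵢ × Lᵢ(x)
where Lᵢ(x) = Π_{j≠i} (x - xⱼ)/(xᵢ - xⱼ)

L_0(6.8) = (6.8 - 4)/(1 - 4) × (6.8 - 7)/(1 - 7) × (6.8 - 10)/(1 - 10) = -0.011062
L_1(6.8) = (6.8 - 1)/(4 - 1) × (6.8 - 7)/(4 - 7) × (6.8 - 10)/(4 - 10) = 0.068741
L_2(6.8) = (6.8 - 1)/(7 - 1) × (6.8 - 4)/(7 - 4) × (6.8 - 10)/(7 - 10) = 0.962370
L_3(6.8) = (6.8 - 1)/(10 - 1) × (6.8 - 4)/(10 - 4) × (6.8 - 7)/(10 - 7) = -0.020049

P(6.8) = 1×L_0(6.8) + 9×L_1(6.8) + 14×L_2(6.8) + 9×L_3(6.8)
P(6.8) = 13.900346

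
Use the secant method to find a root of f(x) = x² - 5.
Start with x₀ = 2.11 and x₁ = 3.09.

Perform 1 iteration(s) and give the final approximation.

f(x) = x² - 5
x₀ = 2.11, x₁ = 3.09

Secant formula: x_{n+1} = x_n - f(x_n)(x_n - x_{n-1})/(f(x_n) - f(x_{n-1}))

Iteration 1:
  f(2.110000) = -0.547900
  f(3.090000) = 4.548100
  x_2 = 3.090000 - 4.548100×(3.090000 - 2.110000)/(4.548100 - (-0.547900))
       = 2.215365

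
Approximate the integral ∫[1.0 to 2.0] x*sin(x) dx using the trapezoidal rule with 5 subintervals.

f(x) = x*sin(x)
a = 1.0, b = 2.0, n = 5
h = (b - a)/n = 0.200000

Trapezoidal rule: (h/2)[f(x₀) + 2f(x₁) + 2f(x₂) + ... + f(xₙ)]

x_0 = 1.0000, f(x_0) = 0.841471, coefficient = 1
x_1 = 1.2000, f(x_1) = 1.118447, coefficient = 2
x_2 = 1.4000, f(x_2) = 1.379630, coefficient = 2
x_3 = 1.6000, f(x_3) = 1.599318, coefficient = 2
x_4 = 1.8000, f(x_4) = 1.752926, coefficient = 2
x_5 = 2.0000, f(x_5) = 1.818595, coefficient = 1

I ≈ (0.200000/2) × 14.360706 = 1.436071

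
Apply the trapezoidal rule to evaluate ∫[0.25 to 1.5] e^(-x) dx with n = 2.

f(x) = e^(-x)
a = 0.25, b = 1.5, n = 2
h = (b - a)/n = 0.625000

Trapezoidal rule: (h/2)[f(x₀) + 2f(x₁) + 2f(x₂) + ... + f(xₙ)]

x_0 = 0.2500, f(x_0) = 0.778801, coefficient = 1
x_1 = 0.8750, f(x_1) = 0.416862, coefficient = 2
x_2 = 1.5000, f(x_2) = 0.223130, coefficient = 1

I ≈ (0.625000/2) × 1.835655 = 0.573642
Exact value: 0.555671
Error: 0.017972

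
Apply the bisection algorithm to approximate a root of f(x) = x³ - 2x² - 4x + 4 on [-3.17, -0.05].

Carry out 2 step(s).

f(x) = x³ - 2x² - 4x + 4
Initial interval: [-3.17, -0.05]

Iteration 1:
  c_1 = (-3.170000 + (-0.050000))/2 = -1.610000
  f(c_1) = f(-1.610000) = 1.082519
  f(a) × f(c) < 0, new interval: [-3.170000, -1.610000]
Iteration 2:
  c_2 = (-3.170000 + (-1.610000))/2 = -2.390000
  f(c_2) = f(-2.390000) = -11.516119
  f(a) × f(c) ≥ 0, new interval: [-2.390000, -1.610000]

After 2 iteration(s), the approximation is c_2 = -2.390000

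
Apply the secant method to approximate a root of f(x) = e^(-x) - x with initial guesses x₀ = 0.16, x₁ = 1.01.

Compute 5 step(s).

f(x) = e^(-x) - x
x₀ = 0.16, x₁ = 1.01

Secant formula: x_{n+1} = x_n - f(x_n)(x_n - x_{n-1})/(f(x_n) - f(x_{n-1}))

Iteration 1:
  f(0.160000) = 0.692144
  f(1.010000) = -0.645781
  x_2 = 1.010000 - (-0.645781)×(1.010000 - 0.160000)/(-0.645781 - 0.692144)
       = 0.599727
Iteration 2:
  f(1.010000) = -0.645781
  f(0.599727) = -0.050766
  x_3 = 0.599727 - (-0.050766)×(0.599727 - 1.010000)/(-0.050766 - (-0.645781))
       = 0.564723
Iteration 3:
  f(0.599727) = -0.050766
  f(0.564723) = 0.003794
  x_4 = 0.564723 - 0.003794×(0.564723 - 0.599727)/(0.003794 - (-0.050766))
       = 0.567157
Iteration 4:
  f(0.564723) = 0.003794
  f(0.567157) = -0.000022
  x_5 = 0.567157 - (-0.000022)×(0.567157 - 0.564723)/(-0.000022 - 0.003794)
       = 0.567143
Iteration 5:
  f(0.567157) = -0.000022
  f(0.567143) = 0.000000
  x_6 = 0.567143 - 0.000000×(0.567143 - 0.567157)/(0.000000 - (-0.000022))
       = 0.567143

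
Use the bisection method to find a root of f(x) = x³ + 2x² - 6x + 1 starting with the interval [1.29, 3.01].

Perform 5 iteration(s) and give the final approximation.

f(x) = x³ + 2x² - 6x + 1
Initial interval: [1.29, 3.01]

Iteration 1:
  c_1 = (1.290000 + 3.010000)/2 = 2.150000
  f(c_1) = f(2.150000) = 7.283375
  f(a) × f(c) < 0, new interval: [1.290000, 2.150000]
Iteration 2:
  c_2 = (1.290000 + 2.150000)/2 = 1.720000
  f(c_2) = f(1.720000) = 1.685248
  f(a) × f(c) < 0, new interval: [1.290000, 1.720000]
Iteration 3:
  c_3 = (1.290000 + 1.720000)/2 = 1.505000
  f(c_3) = f(1.505000) = -0.091087
  f(a) × f(c) ≥ 0, new interval: [1.505000, 1.720000]
Iteration 4:
  c_4 = (1.505000 + 1.720000)/2 = 1.612500
  f(c_4) = f(1.612500) = 0.718064
  f(a) × f(c) < 0, new interval: [1.505000, 1.612500]
Iteration 5:
  c_5 = (1.505000 + 1.612500)/2 = 1.558750
  f(c_5) = f(1.558750) = 0.294200
  f(a) × f(c) < 0, new interval: [1.505000, 1.558750]

After 5 iteration(s), the approximation is c_5 = 1.558750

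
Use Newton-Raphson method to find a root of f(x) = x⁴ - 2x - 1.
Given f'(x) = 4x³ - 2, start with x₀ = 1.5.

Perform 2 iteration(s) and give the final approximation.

f(x) = x⁴ - 2x - 1
f'(x) = 4x³ - 2
x₀ = 1.5

Newton-Raphson formula: x_{n+1} = x_n - f(x_n)/f'(x_n)

Iteration 1:
  f(1.500000) = 1.062500
  f'(1.500000) = 11.500000
  x_1 = 1.500000 - 1.062500/11.500000 = 1.407609
Iteration 2:
  f(1.407609) = 0.110579
  f'(1.407609) = 9.155931
  x_2 = 1.407609 - 0.110579/9.155931 = 1.395531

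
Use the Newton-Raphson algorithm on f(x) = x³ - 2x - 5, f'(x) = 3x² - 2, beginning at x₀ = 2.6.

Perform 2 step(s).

f(x) = x³ - 2x - 5
f'(x) = 3x² - 2
x₀ = 2.6

Newton-Raphson formula: x_{n+1} = x_n - f(x_n)/f'(x_n)

Iteration 1:
  f(2.600000) = 7.376000
  f'(2.600000) = 18.280000
  x_1 = 2.600000 - 7.376000/18.280000 = 2.196499
Iteration 2:
  f(2.196499) = 1.204247
  f'(2.196499) = 12.473822
  x_2 = 2.196499 - 1.204247/12.473822 = 2.099957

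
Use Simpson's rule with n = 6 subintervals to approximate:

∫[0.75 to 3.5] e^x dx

f(x) = e^x
a = 0.75, b = 3.5, n = 6
h = (b - a)/n = 0.458333

Simpson's rule: (h/3)[f(x₀) + 4f(x₁) + 2f(x₂) + ... + f(xₙ)]

x_0 = 0.7500, f(x_0) = 2.117000, coefficient = 1
x_1 = 1.2083, f(x_1) = 3.347900, coefficient = 4
x_2 = 1.6667, f(x_2) = 5.294490, coefficient = 2
x_3 = 2.1250, f(x_3) = 8.372897, coefficient = 4
x_4 = 2.5833, f(x_4) = 13.241202, coefficient = 2
x_5 = 3.0417, f(x_5) = 20.940114, coefficient = 4
x_6 = 3.5000, f(x_6) = 33.115452, coefficient = 1

I ≈ (0.458333/3) × 202.947484 = 31.005866
Exact value: 30.998452
Error: 0.007414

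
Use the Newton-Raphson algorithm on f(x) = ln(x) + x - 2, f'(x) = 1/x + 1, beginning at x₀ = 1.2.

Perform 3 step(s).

f(x) = ln(x) + x - 2
f'(x) = 1/x + 1
x₀ = 1.2

Newton-Raphson formula: x_{n+1} = x_n - f(x_n)/f'(x_n)

Iteration 1:
  f(1.200000) = -0.617678
  f'(1.200000) = 1.833333
  x_1 = 1.200000 - (-0.617678)/1.833333 = 1.536916
Iteration 2:
  f(1.536916) = -0.033307
  f'(1.536916) = 1.650654
  x_2 = 1.536916 - (-0.033307)/1.650654 = 1.557094
Iteration 3:
  f(1.557094) = -0.000085
  f'(1.557094) = 1.642222
  x_3 = 1.557094 - (-0.000085)/1.642222 = 1.557146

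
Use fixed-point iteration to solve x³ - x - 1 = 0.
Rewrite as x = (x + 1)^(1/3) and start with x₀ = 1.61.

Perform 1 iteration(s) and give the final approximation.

Equation: x³ - x - 1 = 0
Fixed-point form: x = (x + 1)^(1/3)
x₀ = 1.61

x_1 = g(1.610000) = 1.376830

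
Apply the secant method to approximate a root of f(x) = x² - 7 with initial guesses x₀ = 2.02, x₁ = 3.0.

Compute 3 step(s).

f(x) = x² - 7
x₀ = 2.02, x₁ = 3.0

Secant formula: x_{n+1} = x_n - f(x_n)(x_n - x_{n-1})/(f(x_n) - f(x_{n-1}))

Iteration 1:
  f(2.020000) = -2.919600
  f(3.000000) = 2.000000
  x_2 = 3.000000 - 2.000000×(3.000000 - 2.020000)/(2.000000 - (-2.919600))
       = 2.601594
Iteration 2:
  f(3.000000) = 2.000000
  f(2.601594) = -0.231711
  x_3 = 2.601594 - (-0.231711)×(2.601594 - 3.000000)/(-0.231711 - 2.000000)
       = 2.642959
Iteration 3:
  f(2.601594) = -0.231711
  f(2.642959) = -0.014769
  x_4 = 2.642959 - (-0.014769)×(2.642959 - 2.601594)/(-0.014769 - (-0.231711))
       = 2.645775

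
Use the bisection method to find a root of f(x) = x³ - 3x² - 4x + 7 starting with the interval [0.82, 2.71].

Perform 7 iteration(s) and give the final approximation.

f(x) = x³ - 3x² - 4x + 7
Initial interval: [0.82, 2.71]

Iteration 1:
  c_1 = (0.820000 + 2.710000)/2 = 1.765000
  f(c_1) = f(1.765000) = -3.907303
  f(a) × f(c) < 0, new interval: [0.820000, 1.765000]
Iteration 2:
  c_2 = (0.820000 + 1.765000)/2 = 1.292500
  f(c_2) = f(1.292500) = -1.022475
  f(a) × f(c) < 0, new interval: [0.820000, 1.292500]
Iteration 3:
  c_3 = (0.820000 + 1.292500)/2 = 1.056250
  f(c_3) = f(1.056250) = 0.606428
  f(a) × f(c) ≥ 0, new interval: [1.056250, 1.292500]
Iteration 4:
  c_4 = (1.056250 + 1.292500)/2 = 1.174375
  f(c_4) = f(1.174375) = -0.215323
  f(a) × f(c) < 0, new interval: [1.056250, 1.174375]
Iteration 5:
  c_5 = (1.056250 + 1.174375)/2 = 1.115312
  f(c_5) = f(1.115312) = 0.194346
  f(a) × f(c) ≥ 0, new interval: [1.115312, 1.174375]
Iteration 6:
  c_6 = (1.115312 + 1.174375)/2 = 1.144844
  f(c_6) = f(1.144844) = -0.010867
  f(a) × f(c) < 0, new interval: [1.115312, 1.144844]
Iteration 7:
  c_7 = (1.115312 + 1.144844)/2 = 1.130078
  f(c_7) = f(1.130078) = 0.091654
  f(a) × f(c) ≥ 0, new interval: [1.130078, 1.144844]

After 7 iteration(s), the approximation is c_7 = 1.130078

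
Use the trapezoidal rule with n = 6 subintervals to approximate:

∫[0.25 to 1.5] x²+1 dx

f(x) = x²+1
a = 0.25, b = 1.5, n = 6
h = (b - a)/n = 0.208333

Trapezoidal rule: (h/2)[f(x₀) + 2f(x₁) + 2f(x₂) + ... + f(xₙ)]

x_0 = 0.2500, f(x_0) = 1.062500, coefficient = 1
x_1 = 0.4583, f(x_1) = 1.210069, coefficient = 2
x_2 = 0.6667, f(x_2) = 1.444444, coefficient = 2
x_3 = 0.8750, f(x_3) = 1.765625, coefficient = 2
x_4 = 1.0833, f(x_4) = 2.173611, coefficient = 2
x_5 = 1.2917, f(x_5) = 2.668403, coefficient = 2
x_6 = 1.5000, f(x_6) = 3.250000, coefficient = 1

I ≈ (0.208333/2) × 22.836806 = 2.378834
Exact value: 2.369792
Error: 0.009042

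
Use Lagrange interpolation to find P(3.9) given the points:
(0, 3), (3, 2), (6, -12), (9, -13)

Lagrange interpolation formula:
P(x) = Σ yᵢ × Lᵢ(x)
where Lᵢ(x) = Π_{j≠i} (x - xⱼ)/(xᵢ - xⱼ)

L_0(3.9) = (3.9 - 3)/(0 - 3) × (3.9 - 6)/(0 - 6) × (3.9 - 9)/(0 - 9) = -0.059500
L_1(3.9) = (3.9 - 0)/(3 - 0) × (3.9 - 6)/(3 - 6) × (3.9 - 9)/(3 - 9) = 0.773500
L_2(3.9) = (3.9 - 0)/(6 - 0) × (3.9 - 3)/(6 - 3) × (3.9 - 9)/(6 - 9) = 0.331500
L_3(3.9) = (3.9 - 0)/(9 - 0) × (3.9 - 3)/(9 - 3) × (3.9 - 6)/(9 - 6) = -0.045500

P(3.9) = 3×L_0(3.9) + 2×L_1(3.9) + (-12)×L_2(3.9) + (-13)×L_3(3.9)
P(3.9) = -2.018000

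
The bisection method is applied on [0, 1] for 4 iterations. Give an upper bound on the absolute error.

Bisection error bound: |error| ≤ (b-a)/2^n
|error| ≤ (1 - 0)/2^4 = 1/2^4
|error| ≤ 0.0625000000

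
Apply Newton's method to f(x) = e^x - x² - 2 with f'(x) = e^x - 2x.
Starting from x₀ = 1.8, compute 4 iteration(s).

f(x) = e^x - x² - 2
f'(x) = e^x - 2x
x₀ = 1.8

Newton-Raphson formula: x_{n+1} = x_n - f(x_n)/f'(x_n)

Iteration 1:
  f(1.800000) = 0.809647
  f'(1.800000) = 2.449647
  x_1 = 1.800000 - 0.809647/2.449647 = 1.469484
Iteration 2:
  f(1.469484) = 0.187608
  f'(1.469484) = 1.408024
  x_2 = 1.469484 - 0.187608/1.408024 = 1.336242
Iteration 3:
  f(1.336242) = 0.019175
  f'(1.336242) = 1.132234
  x_3 = 1.336242 - 0.019175/1.132234 = 1.319306
Iteration 4:
  f(1.319306) = 0.000256
  f'(1.319306) = 1.102212
  x_4 = 1.319306 - 0.000256/1.102212 = 1.319074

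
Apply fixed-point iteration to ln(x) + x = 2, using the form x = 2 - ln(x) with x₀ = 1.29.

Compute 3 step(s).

Equation: ln(x) + x = 2
Fixed-point form: x = 2 - ln(x)
x₀ = 1.29

x_1 = g(1.290000) = 1.745358
x_2 = g(1.745358) = 1.443040
x_3 = g(1.443040) = 1.633248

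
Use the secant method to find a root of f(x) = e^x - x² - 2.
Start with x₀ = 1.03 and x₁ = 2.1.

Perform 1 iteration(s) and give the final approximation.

f(x) = e^x - x² - 2
x₀ = 1.03, x₁ = 2.1

Secant formula: x_{n+1} = x_n - f(x_n)(x_n - x_{n-1})/(f(x_n) - f(x_{n-1}))

Iteration 1:
  f(1.030000) = -0.259834
  f(2.100000) = 1.756170
  x_2 = 2.100000 - 1.756170×(2.100000 - 1.030000)/(1.756170 - (-0.259834))
       = 1.167908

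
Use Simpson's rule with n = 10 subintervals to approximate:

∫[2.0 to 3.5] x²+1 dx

f(x) = x²+1
a = 2.0, b = 3.5, n = 10
h = (b - a)/n = 0.150000

Simpson's rule: (h/3)[f(x₀) + 4f(x₁) + 2f(x₂) + ... + f(xₙ)]

x_0 = 2.0000, f(x_0) = 5.000000, coefficient = 1
x_1 = 2.1500, f(x_1) = 5.622500, coefficient = 4
x_2 = 2.3000, f(x_2) = 6.290000, coefficient = 2
x_3 = 2.4500, f(x_3) = 7.002500, coefficient = 4
x_4 = 2.6000, f(x_4) = 7.760000, coefficient = 2
x_5 = 2.7500, f(x_5) = 8.562500, coefficient = 4
x_6 = 2.9000, f(x_6) = 9.410000, coefficient = 2
x_7 = 3.0500, f(x_7) = 10.302500, coefficient = 4
x_8 = 3.2000, f(x_8) = 11.240000, coefficient = 2
x_9 = 3.3500, f(x_9) = 12.222500, coefficient = 4
x_10 = 3.5000, f(x_10) = 13.250000, coefficient = 1

I ≈ (0.150000/3) × 262.500000 = 13.125000
Exact value: 13.125000
Error: 0.000000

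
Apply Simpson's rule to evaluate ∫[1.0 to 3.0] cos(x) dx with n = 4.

f(x) = cos(x)
a = 1.0, b = 3.0, n = 4
h = (b - a)/n = 0.500000

Simpson's rule: (h/3)[f(x₀) + 4f(x₁) + 2f(x₂) + ... + f(xₙ)]

x_0 = 1.0000, f(x_0) = 0.540302, coefficient = 1
x_1 = 1.5000, f(x_1) = 0.070737, coefficient = 4
x_2 = 2.0000, f(x_2) = -0.416147, coefficient = 2
x_3 = 2.5000, f(x_3) = -0.801144, coefficient = 4
x_4 = 3.0000, f(x_4) = -0.989992, coefficient = 1

I ≈ (0.500000/3) × -4.203610 = -0.700602
Exact value: -0.700351
Error: 0.000251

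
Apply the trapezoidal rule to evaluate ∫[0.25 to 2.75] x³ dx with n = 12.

f(x) = x³
a = 0.25, b = 2.75, n = 12
h = (b - a)/n = 0.208333

Trapezoidal rule: (h/2)[f(x₀) + 2f(x₁) + 2f(x₂) + ... + f(xₙ)]

x_0 = 0.2500, f(x_0) = 0.015625, coefficient = 1
x_1 = 0.4583, f(x_1) = 0.096282, coefficient = 2
x_2 = 0.6667, f(x_2) = 0.296296, coefficient = 2
x_3 = 0.8750, f(x_3) = 0.669922, coefficient = 2
x_4 = 1.0833, f(x_4) = 1.271412, coefficient = 2
x_5 = 1.2917, f(x_5) = 2.155020, coefficient = 2
x_6 = 1.5000, f(x_6) = 3.375000, coefficient = 2
x_7 = 1.7083, f(x_7) = 4.985605, coefficient = 2
x_8 = 1.9167, f(x_8) = 7.041088, coefficient = 2
x_9 = 2.1250, f(x_9) = 9.595703, coefficient = 2
x_10 = 2.3333, f(x_10) = 12.703704, coefficient = 2
x_11 = 2.5417, f(x_11) = 16.419343, coefficient = 2
x_12 = 2.7500, f(x_12) = 20.796875, coefficient = 1

I ≈ (0.208333/2) × 138.031250 = 14.378255
Exact value: 14.296875
Error: 0.081380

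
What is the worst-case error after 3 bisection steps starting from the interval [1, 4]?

Bisection error bound: |error| ≤ (b-a)/2^n
|error| ≤ (4 - 1)/2^3 = 3/2^3
|error| ≤ 0.3750000000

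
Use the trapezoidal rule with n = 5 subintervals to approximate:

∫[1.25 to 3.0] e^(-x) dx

f(x) = e^(-x)
a = 1.25, b = 3.0, n = 5
h = (b - a)/n = 0.350000

Trapezoidal rule: (h/2)[f(x₀) + 2f(x₁) + 2f(x₂) + ... + f(xₙ)]

x_0 = 1.2500, f(x_0) = 0.286505, coefficient = 1
x_1 = 1.6000, f(x_1) = 0.201897, coefficient = 2
x_2 = 1.9500, f(x_2) = 0.142274, coefficient = 2
x_3 = 2.3000, f(x_3) = 0.100259, coefficient = 2
x_4 = 2.6500, f(x_4) = 0.070651, coefficient = 2
x_5 = 3.0000, f(x_5) = 0.049787, coefficient = 1

I ≈ (0.350000/2) × 1.366453 = 0.239129
Exact value: 0.236718
Error: 0.002412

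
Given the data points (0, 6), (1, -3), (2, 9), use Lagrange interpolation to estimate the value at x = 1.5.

Lagrange interpolation formula:
P(x) = Σ yᵢ × Lᵢ(x)
where Lᵢ(x) = Π_{j≠i} (x - xⱼ)/(xᵢ - xⱼ)

L_0(1.5) = (1.5 - 1)/(0 - 1) × (1.5 - 2)/(0 - 2) = -0.125000
L_1(1.5) = (1.5 - 0)/(1 - 0) × (1.5 - 2)/(1 - 2) = 0.750000
L_2(1.5) = (1.5 - 0)/(2 - 0) × (1.5 - 1)/(2 - 1) = 0.375000

P(1.5) = 6×L_0(1.5) + (-3)×L_1(1.5) + 9×L_2(1.5)
P(1.5) = 0.375000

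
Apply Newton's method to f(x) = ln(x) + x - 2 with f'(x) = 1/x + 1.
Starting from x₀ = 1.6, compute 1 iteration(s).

f(x) = ln(x) + x - 2
f'(x) = 1/x + 1
x₀ = 1.6

Newton-Raphson formula: x_{n+1} = x_n - f(x_n)/f'(x_n)

Iteration 1:
  f(1.600000) = 0.070004
  f'(1.600000) = 1.625000
  x_1 = 1.600000 - 0.070004/1.625000 = 1.556921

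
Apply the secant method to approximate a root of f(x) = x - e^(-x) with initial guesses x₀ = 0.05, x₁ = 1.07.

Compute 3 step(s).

f(x) = x - e^(-x)
x₀ = 0.05, x₁ = 1.07

Secant formula: x_{n+1} = x_n - f(x_n)(x_n - x_{n-1})/(f(x_n) - f(x_{n-1}))

Iteration 1:
  f(0.050000) = -0.901229
  f(1.070000) = 0.726991
  x_2 = 1.070000 - 0.726991×(1.070000 - 0.050000)/(0.726991 - (-0.901229))
       = 0.614576
Iteration 2:
  f(1.070000) = 0.726991
  f(0.614576) = 0.073705
  x_3 = 0.614576 - 0.073705×(0.614576 - 1.070000)/(0.073705 - 0.726991)
       = 0.563194
Iteration 3:
  f(0.614576) = 0.073705
  f(0.563194) = -0.006194
  x_4 = 0.563194 - (-0.006194)×(0.563194 - 0.614576)/(-0.006194 - 0.073705)
       = 0.567177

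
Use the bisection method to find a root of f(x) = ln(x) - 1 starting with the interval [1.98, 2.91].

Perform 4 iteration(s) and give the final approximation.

f(x) = ln(x) - 1
Initial interval: [1.98, 2.91]

Iteration 1:
  c_1 = (1.980000 + 2.910000)/2 = 2.445000
  f(c_1) = f(2.445000) = -0.105955
  f(a) × f(c) ≥ 0, new interval: [2.445000, 2.910000]
Iteration 2:
  c_2 = (2.445000 + 2.910000)/2 = 2.677500
  f(c_2) = f(2.677500) = -0.015116
  f(a) × f(c) ≥ 0, new interval: [2.677500, 2.910000]
Iteration 3:
  c_3 = (2.677500 + 2.910000)/2 = 2.793750
  f(c_3) = f(2.793750) = 0.027385
  f(a) × f(c) < 0, new interval: [2.677500, 2.793750]
Iteration 4:
  c_4 = (2.677500 + 2.793750)/2 = 2.735625
  f(c_4) = f(2.735625) = 0.006360
  f(a) × f(c) < 0, new interval: [2.677500, 2.735625]

After 4 iteration(s), the approximation is c_4 = 2.735625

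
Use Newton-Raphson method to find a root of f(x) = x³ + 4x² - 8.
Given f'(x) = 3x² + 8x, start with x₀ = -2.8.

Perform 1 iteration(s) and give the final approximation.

f(x) = x³ + 4x² - 8
f'(x) = 3x² + 8x
x₀ = -2.8

Newton-Raphson formula: x_{n+1} = x_n - f(x_n)/f'(x_n)

Iteration 1:
  f(-2.800000) = 1.408000
  f'(-2.800000) = 1.120000
  x_1 = -2.800000 - 1.408000/1.120000 = -4.057143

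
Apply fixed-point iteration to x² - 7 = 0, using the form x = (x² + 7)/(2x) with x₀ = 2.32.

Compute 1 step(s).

Equation: x² - 7 = 0
Fixed-point form: x = (x² + 7)/(2x)
x₀ = 2.32

x_1 = g(2.320000) = 2.668621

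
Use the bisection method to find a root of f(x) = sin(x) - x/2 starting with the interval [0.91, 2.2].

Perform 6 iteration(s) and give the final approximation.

f(x) = sin(x) - x/2
Initial interval: [0.91, 2.2]

Iteration 1:
  c_1 = (0.910000 + 2.200000)/2 = 1.555000
  f(c_1) = f(1.555000) = 0.222375
  f(a) × f(c) ≥ 0, new interval: [1.555000, 2.200000]
Iteration 2:
  c_2 = (1.555000 + 2.200000)/2 = 1.877500
  f(c_2) = f(1.877500) = 0.014584
  f(a) × f(c) ≥ 0, new interval: [1.877500, 2.200000]
Iteration 3:
  c_3 = (1.877500 + 2.200000)/2 = 2.038750
  f(c_3) = f(2.038750) = -0.126882
  f(a) × f(c) < 0, new interval: [1.877500, 2.038750]
Iteration 4:
  c_4 = (1.877500 + 2.038750)/2 = 1.958125
  f(c_4) = f(1.958125) = -0.053141
  f(a) × f(c) < 0, new interval: [1.877500, 1.958125]
Iteration 5:
  c_5 = (1.877500 + 1.958125)/2 = 1.917813
  f(c_5) = f(1.917813) = -0.018515
  f(a) × f(c) < 0, new interval: [1.877500, 1.917813]
Iteration 6:
  c_6 = (1.877500 + 1.917813)/2 = 1.897656
  f(c_6) = f(1.897656) = -0.001773
  f(a) × f(c) < 0, new interval: [1.877500, 1.897656]

After 6 iteration(s), the approximation is c_6 = 1.897656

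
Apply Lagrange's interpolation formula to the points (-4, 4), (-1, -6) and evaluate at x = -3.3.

Lagrange interpolation formula:
P(x) = Σ yᵢ × Lᵢ(x)
where Lᵢ(x) = Π_{j≠i} (x - xⱼ)/(xᵢ - xⱼ)

L_0(-3.3) = (-3.3 - (-1))/(-4 - (-1)) = 0.766667
L_1(-3.3) = (-3.3 - (-4))/(-1 - (-4)) = 0.233333

P(-3.3) = 4×L_0(-3.3) + (-6)×L_1(-3.3)
P(-3.3) = 1.666667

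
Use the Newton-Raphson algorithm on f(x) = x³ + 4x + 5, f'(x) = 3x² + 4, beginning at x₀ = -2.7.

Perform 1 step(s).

f(x) = x³ + 4x + 5
f'(x) = 3x² + 4
x₀ = -2.7

Newton-Raphson formula: x_{n+1} = x_n - f(x_n)/f'(x_n)

Iteration 1:
  f(-2.700000) = -25.483000
  f'(-2.700000) = 25.870000
  x_1 = -2.700000 - (-25.483000)/25.870000 = -1.714959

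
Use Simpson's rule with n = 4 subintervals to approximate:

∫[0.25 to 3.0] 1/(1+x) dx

f(x) = 1/(1+x)
a = 0.25, b = 3.0, n = 4
h = (b - a)/n = 0.687500

Simpson's rule: (h/3)[f(x₀) + 4f(x₁) + 2f(x₂) + ... + f(xₙ)]

x_0 = 0.2500, f(x_0) = 0.800000, coefficient = 1
x_1 = 0.9375, f(x_1) = 0.516129, coefficient = 4
x_2 = 1.6250, f(x_2) = 0.380952, coefficient = 2
x_3 = 2.3125, f(x_3) = 0.301887, coefficient = 4
x_4 = 3.0000, f(x_4) = 0.250000, coefficient = 1

I ≈ (0.687500/3) × 5.083968 = 1.165076
Exact value: 1.163151
Error: 0.001925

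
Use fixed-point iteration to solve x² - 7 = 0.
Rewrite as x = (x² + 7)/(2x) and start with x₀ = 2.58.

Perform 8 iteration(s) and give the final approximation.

Equation: x² - 7 = 0
Fixed-point form: x = (x² + 7)/(2x)
x₀ = 2.58

x_1 = g(2.580000) = 2.646589
x_2 = g(2.646589) = 2.645751
x_3 = g(2.645751) = 2.645751
x_4 = g(2.645751) = 2.645751
x_5 = g(2.645751) = 2.645751
x_6 = g(2.645751) = 2.645751
x_7 = g(2.645751) = 2.645751
x_8 = g(2.645751) = 2.645751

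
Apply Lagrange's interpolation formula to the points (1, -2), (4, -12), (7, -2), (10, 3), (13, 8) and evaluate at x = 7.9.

Lagrange interpolation formula:
P(x) = Σ yᵢ × Lᵢ(x)
where Lᵢ(x) = Π_{j≠i} (x - xⱼ)/(xᵢ - xⱼ)

L_0(7.9) = (7.9 - 4)/(1 - 4) × (7.9 - 7)/(1 - 7) × (7.9 - 10)/(1 - 10) × (7.9 - 13)/(1 - 13) = 0.019338
L_1(7.9) = (7.9 - 1)/(4 - 1) × (7.9 - 7)/(4 - 7) × (7.9 - 10)/(4 - 10) × (7.9 - 13)/(4 - 13) = -0.136850
L_2(7.9) = (7.9 - 1)/(7 - 1) × (7.9 - 4)/(7 - 4) × (7.9 - 10)/(7 - 10) × (7.9 - 13)/(7 - 13) = 0.889525
L_3(7.9) = (7.9 - 1)/(10 - 1) × (7.9 - 4)/(10 - 4) × (7.9 - 7)/(10 - 7) × (7.9 - 13)/(10 - 13) = 0.254150
L_4(7.9) = (7.9 - 1)/(13 - 1) × (7.9 - 4)/(13 - 4) × (7.9 - 7)/(13 - 7) × (7.9 - 10)/(13 - 10) = -0.026163

P(7.9) = (-2)×L_0(7.9) + (-12)×L_1(7.9) + (-2)×L_2(7.9) + 3×L_3(7.9) + 8×L_4(7.9)
P(7.9) = 0.377625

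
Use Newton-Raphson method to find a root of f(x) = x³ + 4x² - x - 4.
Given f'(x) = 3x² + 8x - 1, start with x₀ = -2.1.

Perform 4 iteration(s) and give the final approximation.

f(x) = x³ + 4x² - x - 4
f'(x) = 3x² + 8x - 1
x₀ = -2.1

Newton-Raphson formula: x_{n+1} = x_n - f(x_n)/f'(x_n)

Iteration 1:
  f(-2.100000) = 6.479000
  f'(-2.100000) = -4.570000
  x_1 = -2.100000 - 6.479000/(-4.570000) = -0.682276
Iteration 2:
  f(-0.682276) = -1.773323
  f'(-0.682276) = -5.061705
  x_2 = -0.682276 - (-1.773323)/(-5.061705) = -1.032617
Iteration 3:
  f(-1.032617) = 0.196730
  f'(-1.032617) = -6.062042
  x_3 = -1.032617 - 0.196730/(-6.062042) = -1.000164
Iteration 4:
  f(-1.000164) = 0.000984
  f'(-1.000164) = -6.000328
  x_4 = -1.000164 - 0.000984/(-6.000328) = -1.000000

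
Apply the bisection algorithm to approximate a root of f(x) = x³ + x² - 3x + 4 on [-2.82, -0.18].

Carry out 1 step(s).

f(x) = x³ + x² - 3x + 4
Initial interval: [-2.82, -0.18]

Iteration 1:
  c_1 = (-2.820000 + (-0.180000))/2 = -1.500000
  f(c_1) = f(-1.500000) = 7.375000
  f(a) × f(c) < 0, new interval: [-2.820000, -1.500000]

After 1 iteration(s), the approximation is c_1 = -1.500000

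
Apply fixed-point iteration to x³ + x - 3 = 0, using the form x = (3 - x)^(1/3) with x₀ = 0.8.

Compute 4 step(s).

Equation: x³ + x - 3 = 0
Fixed-point form: x = (3 - x)^(1/3)
x₀ = 0.8

x_1 = g(0.800000) = 1.300591
x_2 = g(1.300591) = 1.193345
x_3 = g(1.193345) = 1.217938
x_4 = g(1.217938) = 1.212386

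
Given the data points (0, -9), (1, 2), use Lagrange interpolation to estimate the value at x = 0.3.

Lagrange interpolation formula:
P(x) = Σ yᵢ × Lᵢ(x)
where Lᵢ(x) = Π_{j≠i} (x - xⱼ)/(xᵢ - xⱼ)

L_0(0.3) = (0.3 - 1)/(0 - 1) = 0.700000
L_1(0.3) = (0.3 - 0)/(1 - 0) = 0.300000

P(0.3) = (-9)×L_0(0.3) + 2×L_1(0.3)
P(0.3) = -5.700000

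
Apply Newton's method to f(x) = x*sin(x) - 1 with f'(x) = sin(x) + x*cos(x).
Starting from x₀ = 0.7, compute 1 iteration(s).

f(x) = x*sin(x) - 1
f'(x) = sin(x) + x*cos(x)
x₀ = 0.7

Newton-Raphson formula: x_{n+1} = x_n - f(x_n)/f'(x_n)

Iteration 1:
  f(0.700000) = -0.549048
  f'(0.700000) = 1.179607
  x_1 = 0.700000 - (-0.549048)/1.179607 = 1.165450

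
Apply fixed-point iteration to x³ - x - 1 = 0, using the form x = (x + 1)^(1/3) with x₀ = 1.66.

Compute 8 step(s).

Equation: x³ - x - 1 = 0
Fixed-point form: x = (x + 1)^(1/3)
x₀ = 1.66

x_1 = g(1.660000) = 1.385566
x_2 = g(1.385566) = 1.336176
x_3 = g(1.336176) = 1.326891
x_4 = g(1.326891) = 1.325131
x_5 = g(1.325131) = 1.324796
x_6 = g(1.324796) = 1.324733
x_7 = g(1.324733) = 1.324721
x_8 = g(1.324721) = 1.324718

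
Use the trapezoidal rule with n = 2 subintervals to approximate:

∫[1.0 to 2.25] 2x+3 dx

f(x) = 2x+3
a = 1.0, b = 2.25, n = 2
h = (b - a)/n = 0.625000

Trapezoidal rule: (h/2)[f(x₀) + 2f(x₁) + 2f(x₂) + ... + f(xₙ)]

x_0 = 1.0000, f(x_0) = 5.000000, coefficient = 1
x_1 = 1.6250, f(x_1) = 6.250000, coefficient = 2
x_2 = 2.2500, f(x_2) = 7.500000, coefficient = 1

I ≈ (0.625000/2) × 25.000000 = 7.812500
Exact value: 7.812500
Error: 0.000000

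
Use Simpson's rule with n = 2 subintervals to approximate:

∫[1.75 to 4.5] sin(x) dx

f(x) = sin(x)
a = 1.75, b = 4.5, n = 2
h = (b - a)/n = 1.375000

Simpson's rule: (h/3)[f(x₀) + 4f(x₁) + 2f(x₂) + ... + f(xₙ)]

x_0 = 1.7500, f(x_0) = 0.983986, coefficient = 1
x_1 = 3.1250, f(x_1) = 0.016592, coefficient = 4
x_2 = 4.5000, f(x_2) = -0.977530, coefficient = 1

I ≈ (1.375000/3) × 0.072823 = 0.033377
Exact value: 0.032550
Error: 0.000828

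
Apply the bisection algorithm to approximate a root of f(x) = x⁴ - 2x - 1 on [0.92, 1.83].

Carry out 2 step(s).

f(x) = x⁴ - 2x - 1
Initial interval: [0.92, 1.83]

Iteration 1:
  c_1 = (0.920000 + 1.830000)/2 = 1.375000
  f(c_1) = f(1.375000) = -0.175537
  f(a) × f(c) ≥ 0, new interval: [1.375000, 1.830000]
Iteration 2:
  c_2 = (1.375000 + 1.830000)/2 = 1.602500
  f(c_2) = f(1.602500) = 2.389656
  f(a) × f(c) < 0, new interval: [1.375000, 1.602500]

After 2 iteration(s), the approximation is c_2 = 1.602500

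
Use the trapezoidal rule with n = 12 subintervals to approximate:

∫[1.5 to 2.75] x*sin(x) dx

f(x) = x*sin(x)
a = 1.5, b = 2.75, n = 12
h = (b - a)/n = 0.104167

Trapezoidal rule: (h/2)[f(x₀) + 2f(x₁) + 2f(x₂) + ... + f(xₙ)]

x_0 = 1.5000, f(x_0) = 1.496242, coefficient = 1
x_1 = 1.6042, f(x_1) = 1.603274, coefficient = 2
x_2 = 1.7083, f(x_2) = 1.692201, coefficient = 2
x_3 = 1.8125, f(x_3) = 1.759814, coefficient = 2
x_4 = 1.9167, f(x_4) = 1.803163, coefficient = 2
x_5 = 2.0208, f(x_5) = 1.819621, coefficient = 2
x_6 = 2.1250, f(x_6) = 1.806930, coefficient = 2
x_7 = 2.2292, f(x_7) = 1.763249, coefficient = 2
x_8 = 2.3333, f(x_8) = 1.687200, coefficient = 2
x_9 = 2.4375, f(x_9) = 1.577897, coefficient = 2
x_10 = 2.5417, f(x_10) = 1.434978, coefficient = 2
x_11 = 2.6458, f(x_11) = 1.258622, coefficient = 2
x_12 = 2.7500, f(x_12) = 1.049568, coefficient = 1

I ≈ (0.104167/2) × 38.959707 = 2.029151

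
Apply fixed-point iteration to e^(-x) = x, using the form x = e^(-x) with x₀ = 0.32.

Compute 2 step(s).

Equation: e^(-x) = x
Fixed-point form: x = e^(-x)
x₀ = 0.32

x_1 = g(0.320000) = 0.726149
x_2 = g(0.726149) = 0.483768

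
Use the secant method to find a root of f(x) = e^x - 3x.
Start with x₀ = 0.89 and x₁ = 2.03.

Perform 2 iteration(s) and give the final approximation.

f(x) = e^x - 3x
x₀ = 0.89, x₁ = 2.03

Secant formula: x_{n+1} = x_n - f(x_n)(x_n - x_{n-1})/(f(x_n) - f(x_{n-1}))

Iteration 1:
  f(0.890000) = -0.234870
  f(2.030000) = 1.524086
  x_2 = 2.030000 - 1.524086×(2.030000 - 0.890000)/(1.524086 - (-0.234870))
       = 1.042222
Iteration 2:
  f(2.030000) = 1.524086
  f(1.042222) = -0.291156
  x_3 = 1.042222 - (-0.291156)×(1.042222 - 2.030000)/(-0.291156 - 1.524086)
       = 1.200657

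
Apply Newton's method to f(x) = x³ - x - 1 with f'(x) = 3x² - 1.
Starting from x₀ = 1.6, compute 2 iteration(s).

f(x) = x³ - x - 1
f'(x) = 3x² - 1
x₀ = 1.6

Newton-Raphson formula: x_{n+1} = x_n - f(x_n)/f'(x_n)

Iteration 1:
  f(1.600000) = 1.496000
  f'(1.600000) = 6.680000
  x_1 = 1.600000 - 1.496000/6.680000 = 1.376048
Iteration 2:
  f(1.376048) = 0.229510
  f'(1.376048) = 4.680524
  x_2 = 1.376048 - 0.229510/4.680524 = 1.327013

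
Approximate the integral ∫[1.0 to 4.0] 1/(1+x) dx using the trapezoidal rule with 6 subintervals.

f(x) = 1/(1+x)
a = 1.0, b = 4.0, n = 6
h = (b - a)/n = 0.500000

Trapezoidal rule: (h/2)[f(x₀) + 2f(x₁) + 2f(x₂) + ... + f(xₙ)]

x_0 = 1.0000, f(x_0) = 0.500000, coefficient = 1
x_1 = 1.5000, f(x_1) = 0.400000, coefficient = 2
x_2 = 2.0000, f(x_2) = 0.333333, coefficient = 2
x_3 = 2.5000, f(x_3) = 0.285714, coefficient = 2
x_4 = 3.0000, f(x_4) = 0.250000, coefficient = 2
x_5 = 3.5000, f(x_5) = 0.222222, coefficient = 2
x_6 = 4.0000, f(x_6) = 0.200000, coefficient = 1

I ≈ (0.500000/2) × 3.682540 = 0.920635
Exact value: 0.916291
Error: 0.004344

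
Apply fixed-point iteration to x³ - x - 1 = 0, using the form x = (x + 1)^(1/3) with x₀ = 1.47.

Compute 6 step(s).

Equation: x³ - x - 1 = 0
Fixed-point form: x = (x + 1)^(1/3)
x₀ = 1.47

x_1 = g(1.470000) = 1.351758
x_2 = g(1.351758) = 1.329834
x_3 = g(1.329834) = 1.325689
x_4 = g(1.325689) = 1.324902
x_5 = g(1.324902) = 1.324753
x_6 = g(1.324753) = 1.324725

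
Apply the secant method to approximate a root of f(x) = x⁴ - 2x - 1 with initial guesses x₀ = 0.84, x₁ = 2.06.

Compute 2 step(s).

f(x) = x⁴ - 2x - 1
x₀ = 0.84, x₁ = 2.06

Secant formula: x_{n+1} = x_n - f(x_n)(x_n - x_{n-1})/(f(x_n) - f(x_{n-1}))

Iteration 1:
  f(0.840000) = -2.182129
  f(2.060000) = 12.888141
  x_2 = 2.060000 - 12.888141×(2.060000 - 0.840000)/(12.888141 - (-2.182129))
       = 1.016652
Iteration 2:
  f(2.060000) = 12.888141
  f(1.016652) = -1.965013
  x_3 = 1.016652 - (-1.965013)×(1.016652 - 2.060000)/(-1.965013 - 12.888141)
       = 1.154683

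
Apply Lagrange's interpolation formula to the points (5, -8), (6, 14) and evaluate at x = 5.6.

Lagrange interpolation formula:
P(x) = Σ yᵢ × Lᵢ(x)
where Lᵢ(x) = Π_{j≠i} (x - xⱼ)/(xᵢ - xⱼ)

L_0(5.6) = (5.6 - 6)/(5 - 6) = 0.400000
L_1(5.6) = (5.6 - 5)/(6 - 5) = 0.600000

P(5.6) = (-8)×L_0(5.6) + 14×L_1(5.6)
P(5.6) = 5.200000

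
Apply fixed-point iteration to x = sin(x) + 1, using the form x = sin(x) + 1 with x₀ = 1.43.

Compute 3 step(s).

Equation: x = sin(x) + 1
Fixed-point form: x = sin(x) + 1
x₀ = 1.43

x_1 = g(1.430000) = 1.990105
x_2 = g(1.990105) = 1.913371
x_3 = g(1.913371) = 1.941893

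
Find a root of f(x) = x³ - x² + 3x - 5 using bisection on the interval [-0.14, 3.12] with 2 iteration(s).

f(x) = x³ - x² + 3x - 5
Initial interval: [-0.14, 3.12]

Iteration 1:
  c_1 = (-0.140000 + 3.120000)/2 = 1.490000
  f(c_1) = f(1.490000) = 0.557849
  f(a) × f(c) < 0, new interval: [-0.140000, 1.490000]
Iteration 2:
  c_2 = (-0.140000 + 1.490000)/2 = 0.675000
  f(c_2) = f(0.675000) = -3.123078
  f(a) × f(c) ≥ 0, new interval: [0.675000, 1.490000]

After 2 iteration(s), the approximation is c_2 = 0.675000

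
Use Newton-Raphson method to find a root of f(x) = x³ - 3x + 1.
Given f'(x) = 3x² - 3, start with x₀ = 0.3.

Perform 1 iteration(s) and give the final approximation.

f(x) = x³ - 3x + 1
f'(x) = 3x² - 3
x₀ = 0.3

Newton-Raphson formula: x_{n+1} = x_n - f(x_n)/f'(x_n)

Iteration 1:
  f(0.300000) = 0.127000
  f'(0.300000) = -2.730000
  x_1 = 0.300000 - 0.127000/(-2.730000) = 0.346520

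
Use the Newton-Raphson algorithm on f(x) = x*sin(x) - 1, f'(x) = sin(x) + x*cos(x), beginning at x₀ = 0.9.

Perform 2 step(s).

f(x) = x*sin(x) - 1
f'(x) = sin(x) + x*cos(x)
x₀ = 0.9

Newton-Raphson formula: x_{n+1} = x_n - f(x_n)/f'(x_n)

Iteration 1:
  f(0.900000) = -0.295006
  f'(0.900000) = 1.342776
  x_1 = 0.900000 - (-0.295006)/1.342776 = 1.119698
Iteration 2:
  f(1.119698) = 0.007694
  f'(1.119698) = 1.388106
  x_2 = 1.119698 - 0.007694/1.388106 = 1.114156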